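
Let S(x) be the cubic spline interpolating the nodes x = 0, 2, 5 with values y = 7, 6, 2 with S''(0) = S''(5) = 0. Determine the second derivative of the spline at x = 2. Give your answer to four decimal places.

Write m_i for S''(x_i). With h_i = 2, 3 and divided differences Δ_i = -1/2, -4/3, the continuity of S' gives the tridiagonal system
  2·m_0 + 10·m_1 + 3·m_2 = 6(Δ_1 - Δ_0) = -5
Natural end conditions: m_0 = m_2 = 0.
Solving the tridiagonal system: m_0 = 0, m_1 = -1/2, m_2 = 0.

-0.5000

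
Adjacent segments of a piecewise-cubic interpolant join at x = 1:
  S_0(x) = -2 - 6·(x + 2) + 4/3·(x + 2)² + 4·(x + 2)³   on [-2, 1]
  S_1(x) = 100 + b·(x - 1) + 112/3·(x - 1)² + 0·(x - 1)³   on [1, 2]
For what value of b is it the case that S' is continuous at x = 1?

110

S_0'(x) = -6 + 8/3·(x + 2) + 12·(x + 2)², so S_0'(1) = 110. On the right, S_1'(1) = b, so b = 110.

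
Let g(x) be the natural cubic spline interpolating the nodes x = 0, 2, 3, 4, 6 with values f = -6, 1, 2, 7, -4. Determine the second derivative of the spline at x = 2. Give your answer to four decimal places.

-4.1818

Let m_i = g''(x_i). Step sizes h_i = 2, 1, 1, 2; slopes of the chords Δ_i = (y_(i+1) - y_i)/h_i = 7/2, 1, 5, -11/2.
  2·m_0 + 6·m_1 + 1·m_2 = 6(Δ_1 - Δ_0) = -15
  1·m_1 + 4·m_2 + 1·m_3 = 6(Δ_2 - Δ_1) = 24
  1·m_2 + 6·m_3 + 2·m_4 = 6(Δ_3 - Δ_2) = -63
Natural end conditions: m_0 = m_4 = 0.
Solving the tridiagonal system: m_0 = 0, m_1 = -46/11, m_2 = 111/11, m_3 = -134/11, m_4 = 0.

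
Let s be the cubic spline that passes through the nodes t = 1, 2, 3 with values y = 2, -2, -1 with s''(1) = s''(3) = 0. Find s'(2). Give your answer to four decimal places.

Put m_i = s'' at the i-th knot. Here h = (1, 1) and Δ = (-4, 1), so the interior equations h_(i-1)·m_(i-1) + 2(h_(i-1)+h_i)·m_i + h_i·m_(i+1) = 6(Δ_i − Δ_(i-1)) read
  1·m_0 + 4·m_1 + 1·m_2 = 6(Δ_1 - Δ_0) = 30
Natural end conditions: m_0 = m_2 = 0.
Hence m_0 = 0, m_1 = 15/2, m_2 = 0.
On [2, 3], s'(t) = b_1 + 2c_1·(t - 2) + 3d_1·(t - 2)² with b_1 = Δ_1 - h_1(2m_1 + m_2)/6 = -3/2, c_1 = m_1/2 = 15/4, d_1 = (m_2 - m_1)/(6h_1) = -5/4. So s'(2) = -3/2.

-1.5000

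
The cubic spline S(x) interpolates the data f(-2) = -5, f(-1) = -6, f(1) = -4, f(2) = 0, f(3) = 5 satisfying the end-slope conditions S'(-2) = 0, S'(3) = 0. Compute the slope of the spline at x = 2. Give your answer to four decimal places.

6.0938

Write M_i for S''(x_i). With h_i = 1, 2, 1, 1 and divided differences Δ_i = -1, 1, 4, 5, the continuity of S' gives the tridiagonal system
  1·M_0 + 6·M_1 + 2·M_2 = 6(Δ_1 - Δ_0) = 12
  2·M_1 + 6·M_2 + 1·M_3 = 6(Δ_2 - Δ_1) = 18
  1·M_2 + 4·M_3 + 1·M_4 = 6(Δ_3 - Δ_2) = 6
Clamped end conditions give two more equations: 2h_0·M_0 + h_0·M_1 = 6(Δ_0 - S'(-2)) = -6 and h_3·M_3 + 2h_3·M_4 = 6(S'(3) - Δ_3) = -30.
Solving: M_0 = -33/8, M_1 = 9/4, M_2 = 21/16, M_3 = 45/8, M_4 = -285/16.
On [2, 3], S'(x) = b_3 + 2c_3·(x - 2) + 3d_3·(x - 2)² with b_3 = Δ_3 - h_3(2M_3 + M_4)/6 = 195/32, c_3 = M_3/2 = 45/16, d_3 = (M_4 - M_3)/(6h_3) = -125/32. So S'(2) = 195/32.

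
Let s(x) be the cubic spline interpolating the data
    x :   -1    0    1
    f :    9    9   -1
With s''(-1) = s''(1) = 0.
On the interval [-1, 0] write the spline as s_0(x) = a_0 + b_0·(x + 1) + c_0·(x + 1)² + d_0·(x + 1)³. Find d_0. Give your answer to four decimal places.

Let M_i = s''(x_i). Step sizes h_i = 1, 1; slopes of the chords Δ_i = (y_(i+1) - y_i)/h_i = 0, -10.
  1·M_0 + 4·M_1 + 1·M_2 = 6(Δ_1 - Δ_0) = -60
Natural end conditions: M_0 = M_2 = 0.
Solving the tridiagonal system: M_0 = 0, M_1 = -15, M_2 = 0.
On [-1, 0], with s_0(x) = a_0 + b_0·(x + 1) + c_0·(x + 1)² + d_0·(x + 1)³: c_0 = M_0/2 = 0, d_0 = (M_1 - M_0)/(6h_0) = -5/2, b_0 = Δ_0 - h_0(2M_0 + M_1)/6 = 5/2.

-2.5000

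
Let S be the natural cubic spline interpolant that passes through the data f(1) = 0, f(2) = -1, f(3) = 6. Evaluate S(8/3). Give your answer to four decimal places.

With M_i denoting the second derivative at x_i, h_i = 1, 1, and Δ_i = (y_(i+1) − y_i)/h_i = -1, 7:
  1·M_0 + 4·M_1 + 1·M_2 = 6(Δ_1 - Δ_0) = 48
Natural end conditions: M_0 = M_2 = 0.
Solving the tridiagonal system: M_0 = 0, M_1 = 12, M_2 = 0.
On [2, 3], S(x) = -1 + 3·(x - 2) + 6·(x - 2)² - 2·(x - 2)³.
With (x - 2) = 2/3: S(8/3) = 83/27.

3.0741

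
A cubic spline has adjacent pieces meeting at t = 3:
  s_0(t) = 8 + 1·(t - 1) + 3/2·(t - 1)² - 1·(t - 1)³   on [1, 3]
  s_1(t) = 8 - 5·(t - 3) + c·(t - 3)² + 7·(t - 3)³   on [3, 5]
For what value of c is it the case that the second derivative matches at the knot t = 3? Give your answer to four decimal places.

s_0''(t) = 3 - 6·(t - 1), so s_0''(3) = -9. On the right, s_1''(3) = 2c, so c = -9/2.

-4.5000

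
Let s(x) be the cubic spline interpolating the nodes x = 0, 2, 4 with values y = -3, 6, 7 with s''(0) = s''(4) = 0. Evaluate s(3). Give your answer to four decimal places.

Let M_i = s''(x_i). Step sizes h_i = 2, 2; slopes of the chords Δ_i = (y_(i+1) - y_i)/h_i = 9/2, 1/2.
  2·M_0 + 8·M_1 + 2·M_2 = 6(Δ_1 - Δ_0) = -24
Natural end conditions: M_0 = M_2 = 0.
Solving the tridiagonal system: M_0 = 0, M_1 = -3, M_2 = 0.
On [2, 4], s(x) = 6 + 5/2·(x - 2) - 3/2·(x - 2)² + 1/4·(x - 2)³.
With (x - 2) = 1: s(3) = 29/4.

7.2500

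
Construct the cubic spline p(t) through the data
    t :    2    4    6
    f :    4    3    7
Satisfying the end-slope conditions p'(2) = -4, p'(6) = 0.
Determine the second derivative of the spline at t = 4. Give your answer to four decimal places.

Let M_i = p''(x_i). Step sizes h_i = 2, 2; slopes of the chords Δ_i = (y_(i+1) - y_i)/h_i = -1/2, 2.
  2·M_0 + 8·M_1 + 2·M_2 = 6(Δ_1 - Δ_0) = 15
Clamped end conditions give two more equations: 2h_0·M_0 + h_0·M_1 = 6(Δ_0 - p'(2)) = 21 and h_1·M_1 + 2h_1·M_2 = 6(p'(6) - Δ_1) = -12.
Solving the tridiagonal system: M_0 = 35/8, M_1 = 7/4, M_2 = -31/8.

1.7500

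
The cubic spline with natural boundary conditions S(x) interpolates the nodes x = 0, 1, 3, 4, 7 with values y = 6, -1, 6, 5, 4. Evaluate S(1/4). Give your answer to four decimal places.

With σ_i denoting the second derivative at x_i, h_i = 1, 2, 1, 3, and Δ_i = (y_(i+1) − y_i)/h_i = -7, 7/2, -1, -1/3:
  1·σ_0 + 6·σ_1 + 2·σ_2 = 6(Δ_1 - Δ_0) = 63
  2·σ_1 + 6·σ_2 + 1·σ_3 = 6(Δ_2 - Δ_1) = -27
  1·σ_2 + 8·σ_3 + 3·σ_4 = 6(Δ_3 - Δ_2) = 4
Natural end conditions: σ_0 = σ_4 = 0.
Hence σ_0 = 0, σ_1 = 3401/250, σ_2 = -1164/125, σ_3 = 208/125, σ_4 = 0.
On [0, 1], S(x) = 6 - 13901/1500·x + 0·x² + 3401/1500·x³.
With x = 1/4: S(1/4) = 23799/6400.

3.7186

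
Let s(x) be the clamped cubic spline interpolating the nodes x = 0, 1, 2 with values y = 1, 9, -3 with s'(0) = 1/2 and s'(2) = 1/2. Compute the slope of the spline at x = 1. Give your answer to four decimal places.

-3.2500

With σ_i denoting the second derivative at x_i, h_i = 1, 1, and Δ_i = (y_(i+1) − y_i)/h_i = 8, -12:
  1·σ_0 + 4·σ_1 + 1·σ_2 = 6(Δ_1 - Δ_0) = -120
Clamped end conditions give two more equations: 2h_0·σ_0 + h_0·σ_1 = 6(Δ_0 - s'(0)) = 45 and h_1·σ_1 + 2h_1·σ_2 = 6(s'(2) - Δ_1) = 75.
Forward elimination and back-substitution give σ_0 = 105/2, σ_1 = -60, σ_2 = 135/2.
On [1, 2], s'(x) = b_1 + 2c_1·(x - 1) + 3d_1·(x - 1)² with b_1 = Δ_1 - h_1(2σ_1 + σ_2)/6 = -13/4, c_1 = σ_1/2 = -30, d_1 = (σ_2 - σ_1)/(6h_1) = 85/4. So s'(1) = -13/4.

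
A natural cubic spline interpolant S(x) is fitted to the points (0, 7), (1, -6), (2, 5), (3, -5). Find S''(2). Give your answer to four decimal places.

Let M_i = S''(x_i). Step sizes h_i = 1, 1, 1; slopes of the chords Δ_i = (y_(i+1) - y_i)/h_i = -13, 11, -10.
  1·M_0 + 4·M_1 + 1·M_2 = 6(Δ_1 - Δ_0) = 144
  1·M_1 + 4·M_2 + 1·M_3 = 6(Δ_2 - Δ_1) = -126
Natural end conditions: M_0 = M_3 = 0.
Forward elimination and back-substitution give M_0 = 0, M_1 = 234/5, M_2 = -216/5, M_3 = 0.

-43.2000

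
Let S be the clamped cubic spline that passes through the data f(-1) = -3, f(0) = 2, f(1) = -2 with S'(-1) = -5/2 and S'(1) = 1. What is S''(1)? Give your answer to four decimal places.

30.2500

Let M_i = S''(x_i). Step sizes h_i = 1, 1; slopes of the chords Δ_i = (y_(i+1) - y_i)/h_i = 5, -4.
  1·M_0 + 4·M_1 + 1·M_2 = 6(Δ_1 - Δ_0) = -54
Clamped end conditions give two more equations: 2h_0·M_0 + h_0·M_1 = 6(Δ_0 - S'(-1)) = 45 and h_1·M_1 + 2h_1·M_2 = 6(S'(1) - Δ_1) = 30.
Solving the tridiagonal system: M_0 = 151/4, M_1 = -61/2, M_2 = 121/4.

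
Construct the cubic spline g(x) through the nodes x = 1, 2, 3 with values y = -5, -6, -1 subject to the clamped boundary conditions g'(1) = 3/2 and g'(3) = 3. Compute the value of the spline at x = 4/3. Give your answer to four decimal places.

Write σ_i for g''(x_i). With h_i = 1, 1 and divided differences Δ_i = -1, 5, the continuity of g' gives the tridiagonal system
  1·σ_0 + 4·σ_1 + 1·σ_2 = 6(Δ_1 - Δ_0) = 36
Clamped end conditions give two more equations: 2h_0·σ_0 + h_0·σ_1 = 6(Δ_0 - g'(1)) = -15 and h_1·σ_1 + 2h_1·σ_2 = 6(g'(3) - Δ_1) = -12.
Forward elimination and back-substitution give σ_0 = -63/4, σ_1 = 33/2, σ_2 = -57/4.
On [1, 2], g(x) = -5 + 3/2·(x - 1) - 63/8·(x - 1)² + 43/8·(x - 1)³.
With (x - 1) = 1/3: g(4/3) = -559/108.

-5.1759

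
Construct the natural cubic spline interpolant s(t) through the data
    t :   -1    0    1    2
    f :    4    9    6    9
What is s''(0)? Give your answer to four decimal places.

Let M_i = s''(x_i). Step sizes h_i = 1, 1, 1; slopes of the chords Δ_i = (y_(i+1) - y_i)/h_i = 5, -3, 3.
  1·M_0 + 4·M_1 + 1·M_2 = 6(Δ_1 - Δ_0) = -48
  1·M_1 + 4·M_2 + 1·M_3 = 6(Δ_2 - Δ_1) = 36
Natural end conditions: M_0 = M_3 = 0.
Solving the tridiagonal system: M_0 = 0, M_1 = -76/5, M_2 = 64/5, M_3 = 0.

-15.2000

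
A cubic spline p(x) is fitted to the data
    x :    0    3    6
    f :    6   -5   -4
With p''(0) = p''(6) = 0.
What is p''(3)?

With σ_i denoting the second derivative at x_i, h_i = 3, 3, and Δ_i = (y_(i+1) − y_i)/h_i = -11/3, 1/3:
  3·σ_0 + 12·σ_1 + 3·σ_2 = 6(Δ_1 - Δ_0) = 24
Natural end conditions: σ_0 = σ_2 = 0.
Solving: σ_0 = 0, σ_1 = 2, σ_2 = 0.

2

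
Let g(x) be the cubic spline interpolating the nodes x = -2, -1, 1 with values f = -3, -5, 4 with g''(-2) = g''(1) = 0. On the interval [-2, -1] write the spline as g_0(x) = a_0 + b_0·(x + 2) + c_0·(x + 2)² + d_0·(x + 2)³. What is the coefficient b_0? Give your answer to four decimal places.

Let M_i = g''(x_i). Step sizes h_i = 1, 2; slopes of the chords Δ_i = (y_(i+1) - y_i)/h_i = -2, 9/2.
  1·M_0 + 6·M_1 + 2·M_2 = 6(Δ_1 - Δ_0) = 39
Natural end conditions: M_0 = M_2 = 0.
Solving: M_0 = 0, M_1 = 13/2, M_2 = 0.
On [-2, -1], with g_0(x) = a_0 + b_0·(x + 2) + c_0·(x + 2)² + d_0·(x + 2)³: c_0 = M_0/2 = 0, d_0 = (M_1 - M_0)/(6h_0) = 13/12, b_0 = Δ_0 - h_0(2M_0 + M_1)/6 = -37/12.

-3.0833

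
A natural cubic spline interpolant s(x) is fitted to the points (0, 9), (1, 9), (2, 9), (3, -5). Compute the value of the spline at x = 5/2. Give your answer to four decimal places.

3.4000

Put M_i = s'' at the i-th knot. Here h = (1, 1, 1) and Δ = (0, 0, -14), so the interior equations h_(i-1)·M_(i-1) + 2(h_(i-1)+h_i)·M_i + h_i·M_(i+1) = 6(Δ_i − Δ_(i-1)) read
  1·M_0 + 4·M_1 + 1·M_2 = 6(Δ_1 - Δ_0) = 0
  1·M_1 + 4·M_2 + 1·M_3 = 6(Δ_2 - Δ_1) = -84
Natural end conditions: M_0 = M_3 = 0.
Solving: M_0 = 0, M_1 = 28/5, M_2 = -112/5, M_3 = 0.
On [2, 3], s(x) = 9 - 98/15·(x - 2) - 56/5·(x - 2)² + 56/15·(x - 2)³.
With (x - 2) = 1/2: s(5/2) = 17/5.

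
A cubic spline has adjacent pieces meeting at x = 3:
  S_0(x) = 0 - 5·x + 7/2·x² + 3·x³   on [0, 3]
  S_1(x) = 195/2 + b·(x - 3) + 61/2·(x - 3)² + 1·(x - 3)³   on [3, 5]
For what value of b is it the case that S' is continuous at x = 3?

97

S_0'(x) = -5 + 7·x + 9·x², so S_0'(3) = 97. On the right, S_1'(3) = b, so b = 97.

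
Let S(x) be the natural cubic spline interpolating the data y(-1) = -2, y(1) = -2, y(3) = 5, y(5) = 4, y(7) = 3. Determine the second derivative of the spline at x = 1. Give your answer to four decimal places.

3.6696

Write M_i for S''(x_i). With h_i = 2, 2, 2, 2 and divided differences Δ_i = 0, 7/2, -1/2, -1/2, the continuity of S' gives the tridiagonal system
  2·M_0 + 8·M_1 + 2·M_2 = 6(Δ_1 - Δ_0) = 21
  2·M_1 + 8·M_2 + 2·M_3 = 6(Δ_2 - Δ_1) = -24
  2·M_2 + 8·M_3 + 2·M_4 = 6(Δ_3 - Δ_2) = 0
Natural end conditions: M_0 = M_4 = 0.
Forward elimination and back-substitution give M_0 = 0, M_1 = 411/112, M_2 = -117/28, M_3 = 117/112, M_4 = 0.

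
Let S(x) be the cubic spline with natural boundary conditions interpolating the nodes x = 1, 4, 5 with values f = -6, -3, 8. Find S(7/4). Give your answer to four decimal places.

-7.8867

With m_i denoting the second derivative at x_i, h_i = 3, 1, and Δ_i = (y_(i+1) − y_i)/h_i = 1, 11:
  3·m_0 + 8·m_1 + 1·m_2 = 6(Δ_1 - Δ_0) = 60
Natural end conditions: m_0 = m_2 = 0.
Hence m_0 = 0, m_1 = 15/2, m_2 = 0.
On [1, 4], S(x) = -6 - 11/4·(x - 1) + 0·(x - 1)² + 5/12·(x - 1)³.
With (x - 1) = 3/4: S(7/4) = -2019/256.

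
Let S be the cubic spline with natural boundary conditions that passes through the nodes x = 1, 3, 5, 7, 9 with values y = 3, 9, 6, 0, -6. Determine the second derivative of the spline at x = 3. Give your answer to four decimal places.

-3.2946

With M_i denoting the second derivative at x_i, h_i = 2, 2, 2, 2, and Δ_i = (y_(i+1) − y_i)/h_i = 3, -3/2, -3, -3:
  2·M_0 + 8·M_1 + 2·M_2 = 6(Δ_1 - Δ_0) = -27
  2·M_1 + 8·M_2 + 2·M_3 = 6(Δ_2 - Δ_1) = -9
  2·M_2 + 8·M_3 + 2·M_4 = 6(Δ_3 - Δ_2) = 0
Natural end conditions: M_0 = M_4 = 0.
Hence M_0 = 0, M_1 = -369/112, M_2 = -9/28, M_3 = 9/112, M_4 = 0.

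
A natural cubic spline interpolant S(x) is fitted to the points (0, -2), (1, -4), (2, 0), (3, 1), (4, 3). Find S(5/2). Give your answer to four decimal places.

0.7879

Write σ_i for S''(x_i). With h_i = 1, 1, 1, 1 and divided differences Δ_i = -2, 4, 1, 2, the continuity of S' gives the tridiagonal system
  1·σ_0 + 4·σ_1 + 1·σ_2 = 6(Δ_1 - Δ_0) = 36
  1·σ_1 + 4·σ_2 + 1·σ_3 = 6(Δ_2 - Δ_1) = -18
  1·σ_2 + 4·σ_3 + 1·σ_4 = 6(Δ_3 - Δ_2) = 6
Natural end conditions: σ_0 = σ_4 = 0.
Solving: σ_0 = 0, σ_1 = 309/28, σ_2 = -57/7, σ_3 = 99/28, σ_4 = 0.
On [2, 3], S(x) = 0 + 25/8·(x - 2) - 57/14·(x - 2)² + 109/56·(x - 2)³.
With (x - 2) = 1/2: S(5/2) = 353/448.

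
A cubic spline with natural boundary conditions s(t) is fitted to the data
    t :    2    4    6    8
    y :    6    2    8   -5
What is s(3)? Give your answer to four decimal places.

Write M_i for s''(x_i). With h_i = 2, 2, 2 and divided differences Δ_i = -2, 3, -13/2, the continuity of s' gives the tridiagonal system
  2·M_0 + 8·M_1 + 2·M_2 = 6(Δ_1 - Δ_0) = 30
  2·M_1 + 8·M_2 + 2·M_3 = 6(Δ_2 - Δ_1) = -57
Natural end conditions: M_0 = M_3 = 0.
Forward elimination and back-substitution give M_0 = 0, M_1 = 59/10, M_2 = -43/5, M_3 = 0.
On [2, 4], s(t) = 6 - 119/30·(t - 2) + 0·(t - 2)² + 59/120·(t - 2)³.
With (t - 2) = 1: s(3) = 101/40.

2.5250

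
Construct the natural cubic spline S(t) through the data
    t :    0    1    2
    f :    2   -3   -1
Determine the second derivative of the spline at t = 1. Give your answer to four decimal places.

Put M_i = S'' at the i-th knot. Here h = (1, 1) and Δ = (-5, 2), so the interior equations h_(i-1)·M_(i-1) + 2(h_(i-1)+h_i)·M_i + h_i·M_(i+1) = 6(Δ_i − Δ_(i-1)) read
  1·M_0 + 4·M_1 + 1·M_2 = 6(Δ_1 - Δ_0) = 42
Natural end conditions: M_0 = M_2 = 0.
Solving: M_0 = 0, M_1 = 21/2, M_2 = 0.

10.5000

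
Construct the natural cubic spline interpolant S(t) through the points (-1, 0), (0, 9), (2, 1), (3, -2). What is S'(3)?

-2

With M_i denoting the second derivative at x_i, h_i = 1, 2, 1, and Δ_i = (y_(i+1) − y_i)/h_i = 9, -4, -3:
  1·M_0 + 6·M_1 + 2·M_2 = 6(Δ_1 - Δ_0) = -78
  2·M_1 + 6·M_2 + 1·M_3 = 6(Δ_2 - Δ_1) = 6
Natural end conditions: M_0 = M_3 = 0.
Hence M_0 = 0, M_1 = -15, M_2 = 6, M_3 = 0.
On [2, 3], S'(t) = b_2 + 2c_2·(t - 2) + 3d_2·(t - 2)² with b_2 = Δ_2 - h_2(2M_2 + M_3)/6 = -5, c_2 = M_2/2 = 3, d_2 = (M_3 - M_2)/(6h_2) = -1. So S'(3) = -2.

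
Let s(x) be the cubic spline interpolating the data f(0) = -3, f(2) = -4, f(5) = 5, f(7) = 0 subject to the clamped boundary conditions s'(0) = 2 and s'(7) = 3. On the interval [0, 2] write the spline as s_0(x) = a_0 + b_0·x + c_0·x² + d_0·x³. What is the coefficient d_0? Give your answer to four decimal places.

Put M_i = s'' at the i-th knot. Here h = (2, 3, 2) and Δ = (-1/2, 3, -5/2), so the interior equations h_(i-1)·M_(i-1) + 2(h_(i-1)+h_i)·M_i + h_i·M_(i+1) = 6(Δ_i − Δ_(i-1)) read
  2·M_0 + 10·M_1 + 3·M_2 = 6(Δ_1 - Δ_0) = 21
  3·M_1 + 10·M_2 + 2·M_3 = 6(Δ_2 - Δ_1) = -33
Clamped end conditions give two more equations: 2h_0·M_0 + h_0·M_1 = 6(Δ_0 - s'(0)) = -15 and h_2·M_2 + 2h_2·M_3 = 6(s'(7) - Δ_2) = 33.
Solving the tridiagonal system: M_0 = -105/16, M_1 = 45/8, M_2 = -59/8, M_3 = 191/16.
On [0, 2], with s_0(x) = a_0 + b_0·x + c_0·x² + d_0·x³: c_0 = M_0/2 = -105/32, d_0 = (M_1 - M_0)/(6h_0) = 65/64, b_0 = Δ_0 - h_0(2M_0 + M_1)/6 = 2.

1.0156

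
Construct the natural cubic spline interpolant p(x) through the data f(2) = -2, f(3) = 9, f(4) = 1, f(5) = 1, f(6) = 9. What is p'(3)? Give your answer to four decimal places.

-0.0357

With σ_i denoting the second derivative at x_i, h_i = 1, 1, 1, 1, and Δ_i = (y_(i+1) − y_i)/h_i = 11, -8, 0, 8:
  1·σ_0 + 4·σ_1 + 1·σ_2 = 6(Δ_1 - Δ_0) = -114
  1·σ_1 + 4·σ_2 + 1·σ_3 = 6(Δ_2 - Δ_1) = 48
  1·σ_2 + 4·σ_3 + 1·σ_4 = 6(Δ_3 - Δ_2) = 48
Natural end conditions: σ_0 = σ_4 = 0.
Hence σ_0 = 0, σ_1 = -927/28, σ_2 = 129/7, σ_3 = 207/28, σ_4 = 0.
On [3, 4], p'(x) = b_1 + 2c_1·(x - 3) + 3d_1·(x - 3)² with b_1 = Δ_1 - h_1(2σ_1 + σ_2)/6 = -1/28, c_1 = σ_1/2 = -927/56, d_1 = (σ_2 - σ_1)/(6h_1) = 481/56. So p'(3) = -1/28.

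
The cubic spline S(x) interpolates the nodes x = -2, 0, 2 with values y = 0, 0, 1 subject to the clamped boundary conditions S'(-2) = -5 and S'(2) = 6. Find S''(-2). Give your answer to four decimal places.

Write m_i for S''(x_i). With h_i = 2, 2 and divided differences Δ_i = 0, 1/2, the continuity of S' gives the tridiagonal system
  2·m_0 + 8·m_1 + 2·m_2 = 6(Δ_1 - Δ_0) = 3
Clamped end conditions give two more equations: 2h_0·m_0 + h_0·m_1 = 6(Δ_0 - S'(-2)) = 30 and h_1·m_1 + 2h_1·m_2 = 6(S'(2) - Δ_1) = 33.
Hence m_0 = 79/8, m_1 = -19/4, m_2 = 85/8.

9.8750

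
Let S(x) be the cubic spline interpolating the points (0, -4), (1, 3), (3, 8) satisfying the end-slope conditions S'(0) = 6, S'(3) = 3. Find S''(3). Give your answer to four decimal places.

4.2500

Write M_i for S''(x_i). With h_i = 1, 2 and divided differences Δ_i = 7, 5/2, the continuity of S' gives the tridiagonal system
  1·M_0 + 6·M_1 + 2·M_2 = 6(Δ_1 - Δ_0) = -27
Clamped end conditions give two more equations: 2h_0·M_0 + h_0·M_1 = 6(Δ_0 - S'(0)) = 6 and h_1·M_1 + 2h_1·M_2 = 6(S'(3) - Δ_1) = 3.
Solving: M_0 = 13/2, M_1 = -7, M_2 = 17/4.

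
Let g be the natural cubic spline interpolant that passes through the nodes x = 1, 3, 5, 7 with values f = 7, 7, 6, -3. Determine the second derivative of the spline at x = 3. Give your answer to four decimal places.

0.4000

Let M_i = g''(x_i). Step sizes h_i = 2, 2, 2; slopes of the chords Δ_i = (y_(i+1) - y_i)/h_i = 0, -1/2, -9/2.
  2·M_0 + 8·M_1 + 2·M_2 = 6(Δ_1 - Δ_0) = -3
  2·M_1 + 8·M_2 + 2·M_3 = 6(Δ_2 - Δ_1) = -24
Natural end conditions: M_0 = M_3 = 0.
Solving: M_0 = 0, M_1 = 2/5, M_2 = -31/10, M_3 = 0.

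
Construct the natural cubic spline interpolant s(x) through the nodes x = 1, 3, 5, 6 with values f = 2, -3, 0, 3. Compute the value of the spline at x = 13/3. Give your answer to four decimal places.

Let M_i = s''(x_i). Step sizes h_i = 2, 2, 1; slopes of the chords Δ_i = (y_(i+1) - y_i)/h_i = -5/2, 3/2, 3.
  2·M_0 + 8·M_1 + 2·M_2 = 6(Δ_1 - Δ_0) = 24
  2·M_1 + 6·M_2 + 1·M_3 = 6(Δ_2 - Δ_1) = 9
Natural end conditions: M_0 = M_3 = 0.
Solving the tridiagonal system: M_0 = 0, M_1 = 63/22, M_2 = 6/11, M_3 = 0.
On [3, 5], s(x) = -3 - 13/22·(x - 3) + 63/44·(x - 3)² - 17/88·(x - 3)³.
With (x - 3) = 4/3: s(13/3) = -505/297.

-1.7003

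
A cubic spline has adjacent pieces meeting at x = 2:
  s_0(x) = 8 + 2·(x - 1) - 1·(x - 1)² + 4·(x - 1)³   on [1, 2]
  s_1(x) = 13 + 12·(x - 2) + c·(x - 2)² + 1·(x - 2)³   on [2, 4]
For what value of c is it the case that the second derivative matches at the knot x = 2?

11

s_0''(x) = -2 + 24·(x - 1), so s_0''(2) = 22. On the right, s_1''(2) = 2c, so c = 11.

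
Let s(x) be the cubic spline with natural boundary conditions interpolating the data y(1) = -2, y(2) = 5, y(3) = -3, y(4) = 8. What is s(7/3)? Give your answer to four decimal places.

Let M_i = s''(x_i). Step sizes h_i = 1, 1, 1; slopes of the chords Δ_i = (y_(i+1) - y_i)/h_i = 7, -8, 11.
  1·M_0 + 4·M_1 + 1·M_2 = 6(Δ_1 - Δ_0) = -90
  1·M_1 + 4·M_2 + 1·M_3 = 6(Δ_2 - Δ_1) = 114
Natural end conditions: M_0 = M_3 = 0.
Solving: M_0 = 0, M_1 = -158/5, M_2 = 182/5, M_3 = 0.
On [2, 3], s(x) = 5 - 53/15·(x - 2) - 79/5·(x - 2)² + 34/3·(x - 2)³.
With (x - 2) = 1/3: s(7/3) = 1007/405.

2.4864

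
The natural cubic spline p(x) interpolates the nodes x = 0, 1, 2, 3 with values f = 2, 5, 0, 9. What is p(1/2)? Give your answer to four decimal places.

4.6500

Put σ_i = p'' at the i-th knot. Here h = (1, 1, 1) and Δ = (3, -5, 9), so the interior equations h_(i-1)·σ_(i-1) + 2(h_(i-1)+h_i)·σ_i + h_i·σ_(i+1) = 6(Δ_i − Δ_(i-1)) read
  1·σ_0 + 4·σ_1 + 1·σ_2 = 6(Δ_1 - Δ_0) = -48
  1·σ_1 + 4·σ_2 + 1·σ_3 = 6(Δ_2 - Δ_1) = 84
Natural end conditions: σ_0 = σ_3 = 0.
Solving the tridiagonal system: σ_0 = 0, σ_1 = -92/5, σ_2 = 128/5, σ_3 = 0.
On [0, 1], p(x) = 2 + 91/15·x + 0·x² - 46/15·x³.
With x = 1/2: p(1/2) = 93/20.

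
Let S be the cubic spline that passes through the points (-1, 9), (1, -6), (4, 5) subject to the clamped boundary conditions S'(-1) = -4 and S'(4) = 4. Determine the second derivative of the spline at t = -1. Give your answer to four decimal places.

-10.3500

Write σ_i for S''(x_i). With h_i = 2, 3 and divided differences Δ_i = -15/2, 11/3, the continuity of S' gives the tridiagonal system
  2·σ_0 + 10·σ_1 + 3·σ_2 = 6(Δ_1 - Δ_0) = 67
Clamped end conditions give two more equations: 2h_0·σ_0 + h_0·σ_1 = 6(Δ_0 - S'(-1)) = -21 and h_1·σ_1 + 2h_1·σ_2 = 6(S'(4) - Δ_1) = 2.
Hence σ_0 = -207/20, σ_1 = 51/5, σ_2 = -143/30.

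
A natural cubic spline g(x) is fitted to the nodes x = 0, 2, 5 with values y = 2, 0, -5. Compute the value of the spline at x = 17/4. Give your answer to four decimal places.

Let M_i = g''(x_i). Step sizes h_i = 2, 3; slopes of the chords Δ_i = (y_(i+1) - y_i)/h_i = -1, -5/3.
  2·M_0 + 10·M_1 + 3·M_2 = 6(Δ_1 - Δ_0) = -4
Natural end conditions: M_0 = M_2 = 0.
Forward elimination and back-substitution give M_0 = 0, M_1 = -2/5, M_2 = 0.
On [2, 5], g(x) = 0 - 19/15·(x - 2) - 1/5·(x - 2)² + 1/45·(x - 2)³.
With (x - 2) = 9/4: g(17/4) = -231/64.

-3.6094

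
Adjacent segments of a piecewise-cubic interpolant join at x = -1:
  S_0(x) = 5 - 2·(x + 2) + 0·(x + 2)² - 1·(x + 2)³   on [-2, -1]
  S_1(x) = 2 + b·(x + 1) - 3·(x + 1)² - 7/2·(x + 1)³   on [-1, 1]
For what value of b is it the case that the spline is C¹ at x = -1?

-5

S_0'(x) = -2 + 0·(x + 2) - 3·(x + 2)², so S_0'(-1) = -5. On the right, S_1'(-1) = b, so b = -5.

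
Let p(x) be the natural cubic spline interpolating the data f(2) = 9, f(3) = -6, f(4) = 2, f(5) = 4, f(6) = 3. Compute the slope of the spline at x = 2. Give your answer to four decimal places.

-21.5357

Write M_i for p''(x_i). With h_i = 1, 1, 1, 1 and divided differences Δ_i = -15, 8, 2, -1, the continuity of p' gives the tridiagonal system
  1·M_0 + 4·M_1 + 1·M_2 = 6(Δ_1 - Δ_0) = 138
  1·M_1 + 4·M_2 + 1·M_3 = 6(Δ_2 - Δ_1) = -36
  1·M_2 + 4·M_3 + 1·M_4 = 6(Δ_3 - Δ_2) = -18
Natural end conditions: M_0 = M_4 = 0.
Solving: M_0 = 0, M_1 = 549/14, M_2 = -132/7, M_3 = 3/14, M_4 = 0.
On [2, 3], p'(x) = b_0 + 2c_0·(x - 2) + 3d_0·(x - 2)² with b_0 = Δ_0 - h_0(2M_0 + M_1)/6 = -603/28, c_0 = M_0/2 = 0, d_0 = (M_1 - M_0)/(6h_0) = 183/28. So p'(2) = -603/28.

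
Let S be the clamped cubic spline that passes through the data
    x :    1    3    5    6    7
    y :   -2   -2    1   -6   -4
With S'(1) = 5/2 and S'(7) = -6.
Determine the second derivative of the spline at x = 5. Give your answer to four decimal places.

-15.1667

Let M_i = S''(x_i). Step sizes h_i = 2, 2, 1, 1; slopes of the chords Δ_i = (y_(i+1) - y_i)/h_i = 0, 3/2, -7, 2.
  2·M_0 + 8·M_1 + 2·M_2 = 6(Δ_1 - Δ_0) = 9
  2·M_1 + 6·M_2 + 1·M_3 = 6(Δ_2 - Δ_1) = -51
  1·M_2 + 4·M_3 + 1·M_4 = 6(Δ_3 - Δ_2) = 54
Clamped end conditions give two more equations: 2h_0·M_0 + h_0·M_1 = 6(Δ_0 - S'(1)) = -15 and h_3·M_3 + 2h_3·M_4 = 6(S'(7) - Δ_3) = -48.
Solving: M_0 = -149/21, M_1 = 281/42, M_2 = -91/6, M_3 = 559/21, M_4 = -1567/42.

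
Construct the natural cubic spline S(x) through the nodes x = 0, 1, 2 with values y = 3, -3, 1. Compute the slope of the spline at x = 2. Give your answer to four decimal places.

With M_i denoting the second derivative at x_i, h_i = 1, 1, and Δ_i = (y_(i+1) − y_i)/h_i = -6, 4:
  1·M_0 + 4·M_1 + 1·M_2 = 6(Δ_1 - Δ_0) = 60
Natural end conditions: M_0 = M_2 = 0.
Hence M_0 = 0, M_1 = 15, M_2 = 0.
On [1, 2], S'(x) = b_1 + 2c_1·(x - 1) + 3d_1·(x - 1)² with b_1 = Δ_1 - h_1(2M_1 + M_2)/6 = -1, c_1 = M_1/2 = 15/2, d_1 = (M_2 - M_1)/(6h_1) = -5/2. So S'(2) = 13/2.

6.5000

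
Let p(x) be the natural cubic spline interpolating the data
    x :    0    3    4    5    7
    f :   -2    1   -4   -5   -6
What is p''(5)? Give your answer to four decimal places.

-0.7584

Write M_i for p''(x_i). With h_i = 3, 1, 1, 2 and divided differences Δ_i = 1, -5, -1, -1/2, the continuity of p' gives the tridiagonal system
  3·M_0 + 8·M_1 + 1·M_2 = 6(Δ_1 - Δ_0) = -36
  1·M_1 + 4·M_2 + 1·M_3 = 6(Δ_2 - Δ_1) = 24
  1·M_2 + 6·M_3 + 2·M_4 = 6(Δ_3 - Δ_2) = 3
Natural end conditions: M_0 = M_4 = 0.
Hence M_0 = 0, M_1 = -969/178, M_2 = 672/89, M_3 = -135/178, M_4 = 0.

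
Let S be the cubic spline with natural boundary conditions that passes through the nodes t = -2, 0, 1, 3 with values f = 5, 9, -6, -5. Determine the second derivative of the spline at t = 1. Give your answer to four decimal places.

18.8571

Put M_i = S'' at the i-th knot. Here h = (2, 1, 2) and Δ = (2, -15, 1/2), so the interior equations h_(i-1)·M_(i-1) + 2(h_(i-1)+h_i)·M_i + h_i·M_(i+1) = 6(Δ_i − Δ_(i-1)) read
  2·M_0 + 6·M_1 + 1·M_2 = 6(Δ_1 - Δ_0) = -102
  1·M_1 + 6·M_2 + 2·M_3 = 6(Δ_2 - Δ_1) = 93
Natural end conditions: M_0 = M_3 = 0.
Forward elimination and back-substitution give M_0 = 0, M_1 = -141/7, M_2 = 132/7, M_3 = 0.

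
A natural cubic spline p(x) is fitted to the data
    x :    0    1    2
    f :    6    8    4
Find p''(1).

Put M_i = p'' at the i-th knot. Here h = (1, 1) and Δ = (2, -4), so the interior equations h_(i-1)·M_(i-1) + 2(h_(i-1)+h_i)·M_i + h_i·M_(i+1) = 6(Δ_i − Δ_(i-1)) read
  1·M_0 + 4·M_1 + 1·M_2 = 6(Δ_1 - Δ_0) = -36
Natural end conditions: M_0 = M_2 = 0.
Solving: M_0 = 0, M_1 = -9, M_2 = 0.

-9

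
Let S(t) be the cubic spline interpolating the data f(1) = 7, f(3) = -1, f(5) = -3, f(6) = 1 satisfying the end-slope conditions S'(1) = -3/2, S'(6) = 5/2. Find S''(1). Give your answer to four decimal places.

-4.7826

Write σ_i for S''(x_i). With h_i = 2, 2, 1 and divided differences Δ_i = -4, -1, 4, the continuity of S' gives the tridiagonal system
  2·σ_0 + 8·σ_1 + 2·σ_2 = 6(Δ_1 - Δ_0) = 18
  2·σ_1 + 6·σ_2 + 1·σ_3 = 6(Δ_2 - Δ_1) = 30
Clamped end conditions give two more equations: 2h_0·σ_0 + h_0·σ_1 = 6(Δ_0 - S'(1)) = -15 and h_2·σ_2 + 2h_2·σ_3 = 6(S'(6) - Δ_2) = -9.
Solving the tridiagonal system: σ_0 = -110/23, σ_1 = 95/46, σ_2 = 127/23, σ_3 = -167/23.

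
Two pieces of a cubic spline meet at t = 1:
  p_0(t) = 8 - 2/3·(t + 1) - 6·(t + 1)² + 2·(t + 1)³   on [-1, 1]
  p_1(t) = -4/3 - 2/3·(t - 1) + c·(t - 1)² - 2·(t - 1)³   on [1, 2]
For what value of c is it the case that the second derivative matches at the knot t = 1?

p_0''(t) = -12 + 12·(t + 1), so p_0''(1) = 12. On the right, p_1''(1) = 2c, so c = 6.

6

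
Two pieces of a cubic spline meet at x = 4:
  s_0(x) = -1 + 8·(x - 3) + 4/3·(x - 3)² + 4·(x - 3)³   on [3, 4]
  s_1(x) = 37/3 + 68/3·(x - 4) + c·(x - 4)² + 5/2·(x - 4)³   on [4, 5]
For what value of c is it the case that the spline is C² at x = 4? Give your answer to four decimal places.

13.3333

s_0''(x) = 8/3 + 24·(x - 3), so s_0''(4) = 80/3. On the right, s_1''(4) = 2c, so c = 40/3.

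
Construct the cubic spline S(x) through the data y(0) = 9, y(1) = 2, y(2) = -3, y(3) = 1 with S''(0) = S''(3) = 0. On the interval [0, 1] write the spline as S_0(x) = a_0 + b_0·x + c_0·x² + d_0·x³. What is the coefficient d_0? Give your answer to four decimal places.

Put M_i = S'' at the i-th knot. Here h = (1, 1, 1) and Δ = (-7, -5, 4), so the interior equations h_(i-1)·M_(i-1) + 2(h_(i-1)+h_i)·M_i + h_i·M_(i+1) = 6(Δ_i − Δ_(i-1)) read
  1·M_0 + 4·M_1 + 1·M_2 = 6(Δ_1 - Δ_0) = 12
  1·M_1 + 4·M_2 + 1·M_3 = 6(Δ_2 - Δ_1) = 54
Natural end conditions: M_0 = M_3 = 0.
Solving: M_0 = 0, M_1 = -2/5, M_2 = 68/5, M_3 = 0.
On [0, 1], with S_0(x) = a_0 + b_0·x + c_0·x² + d_0·x³: c_0 = M_0/2 = 0, d_0 = (M_1 - M_0)/(6h_0) = -1/15, b_0 = Δ_0 - h_0(2M_0 + M_1)/6 = -104/15.

-0.0667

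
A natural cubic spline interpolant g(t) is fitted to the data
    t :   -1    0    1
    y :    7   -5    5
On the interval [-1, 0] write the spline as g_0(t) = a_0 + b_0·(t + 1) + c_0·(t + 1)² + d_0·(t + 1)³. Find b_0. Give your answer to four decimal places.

Put M_i = g'' at the i-th knot. Here h = (1, 1) and Δ = (-12, 10), so the interior equations h_(i-1)·M_(i-1) + 2(h_(i-1)+h_i)·M_i + h_i·M_(i+1) = 6(Δ_i − Δ_(i-1)) read
  1·M_0 + 4·M_1 + 1·M_2 = 6(Δ_1 - Δ_0) = 132
Natural end conditions: M_0 = M_2 = 0.
Hence M_0 = 0, M_1 = 33, M_2 = 0.
On [-1, 0], with g_0(t) = a_0 + b_0·(t + 1) + c_0·(t + 1)² + d_0·(t + 1)³: c_0 = M_0/2 = 0, d_0 = (M_1 - M_0)/(6h_0) = 11/2, b_0 = Δ_0 - h_0(2M_0 + M_1)/6 = -35/2.

-17.5000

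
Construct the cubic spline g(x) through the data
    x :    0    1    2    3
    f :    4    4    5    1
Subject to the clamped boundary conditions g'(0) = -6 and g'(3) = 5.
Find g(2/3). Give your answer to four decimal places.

With M_i denoting the second derivative at x_i, h_i = 1, 1, 1, and Δ_i = (y_(i+1) − y_i)/h_i = 0, 1, -4:
  1·M_0 + 4·M_1 + 1·M_2 = 6(Δ_1 - Δ_0) = 6
  1·M_1 + 4·M_2 + 1·M_3 = 6(Δ_2 - Δ_1) = -30
Clamped end conditions give two more equations: 2h_0·M_0 + h_0·M_1 = 6(Δ_0 - g'(0)) = 36 and h_2·M_2 + 2h_2·M_3 = 6(g'(3) - Δ_2) = 54.
Forward elimination and back-substitution give M_0 = 52/3, M_1 = 4/3, M_2 = -50/3, M_3 = 106/3.
On [0, 1], g(x) = 4 - 6·x + 26/3·x² - 8/3·x³.
With x = 2/3: g(2/3) = 248/81.

3.0617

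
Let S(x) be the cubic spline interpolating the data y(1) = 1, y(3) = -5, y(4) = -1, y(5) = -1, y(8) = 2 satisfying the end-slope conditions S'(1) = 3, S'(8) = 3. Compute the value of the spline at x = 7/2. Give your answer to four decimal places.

Write σ_i for S''(x_i). With h_i = 2, 1, 1, 3 and divided differences Δ_i = -3, 4, 0, 1, the continuity of S' gives the tridiagonal system
  2·σ_0 + 6·σ_1 + 1·σ_2 = 6(Δ_1 - Δ_0) = 42
  1·σ_1 + 4·σ_2 + 1·σ_3 = 6(Δ_2 - Δ_1) = -24
  1·σ_2 + 8·σ_3 + 3·σ_4 = 6(Δ_3 - Δ_2) = 6
Clamped end conditions give two more equations: 2h_0·σ_0 + h_0·σ_1 = 6(Δ_0 - S'(1)) = -36 and h_3·σ_3 + 2h_3·σ_4 = 6(S'(8) - Δ_3) = 12.
Forward elimination and back-substitution give σ_0 = -1263/79, σ_1 = 1104/79, σ_2 = -780/79, σ_3 = 120/79, σ_4 = 98/79.
On [3, 4], S(x) = -5 + 78/79·(x - 3) + 552/79·(x - 3)² - 314/79·(x - 3)³.
With (x - 3) = 1/2: S(7/2) = -1029/316.

-3.2563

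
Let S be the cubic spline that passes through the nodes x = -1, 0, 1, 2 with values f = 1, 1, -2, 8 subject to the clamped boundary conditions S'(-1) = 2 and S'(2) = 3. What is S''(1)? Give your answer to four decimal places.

With m_i denoting the second derivative at x_i, h_i = 1, 1, 1, and Δ_i = (y_(i+1) − y_i)/h_i = 0, -3, 10:
  1·m_0 + 4·m_1 + 1·m_2 = 6(Δ_1 - Δ_0) = -18
  1·m_1 + 4·m_2 + 1·m_3 = 6(Δ_2 - Δ_1) = 78
Clamped end conditions give two more equations: 2h_0·m_0 + h_0·m_1 = 6(Δ_0 - S'(-1)) = -12 and h_2·m_2 + 2h_2·m_3 = 6(S'(2) - Δ_2) = -42.
Hence m_0 = 4/15, m_1 = -188/15, m_2 = 478/15, m_3 = -554/15.

31.8667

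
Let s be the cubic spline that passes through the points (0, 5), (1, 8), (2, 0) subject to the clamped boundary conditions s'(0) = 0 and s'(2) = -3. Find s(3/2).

4

Put M_i = s'' at the i-th knot. Here h = (1, 1) and Δ = (3, -8), so the interior equations h_(i-1)·M_(i-1) + 2(h_(i-1)+h_i)·M_i + h_i·M_(i+1) = 6(Δ_i − Δ_(i-1)) read
  1·M_0 + 4·M_1 + 1·M_2 = 6(Δ_1 - Δ_0) = -66
Clamped end conditions give two more equations: 2h_0·M_0 + h_0·M_1 = 6(Δ_0 - s'(0)) = 18 and h_1·M_1 + 2h_1·M_2 = 6(s'(2) - Δ_1) = 30.
Hence M_0 = 24, M_1 = -30, M_2 = 30.
On [1, 2], s(x) = 8 - 3·(x - 1) - 15·(x - 1)² + 10·(x - 1)³.
With (x - 1) = 1/2: s(3/2) = 4.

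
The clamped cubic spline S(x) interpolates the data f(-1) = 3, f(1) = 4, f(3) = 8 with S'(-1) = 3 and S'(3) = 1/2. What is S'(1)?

With M_i denoting the second derivative at x_i, h_i = 2, 2, and Δ_i = (y_(i+1) − y_i)/h_i = 1/2, 2:
  2·M_0 + 8·M_1 + 2·M_2 = 6(Δ_1 - Δ_0) = 9
Clamped end conditions give two more equations: 2h_0·M_0 + h_0·M_1 = 6(Δ_0 - S'(-1)) = -15 and h_1·M_1 + 2h_1·M_2 = 6(S'(3) - Δ_1) = -9.
Forward elimination and back-substitution give M_0 = -11/2, M_1 = 7/2, M_2 = -4.
On [1, 3], S'(x) = b_1 + 2c_1·(x - 1) + 3d_1·(x - 1)² with b_1 = Δ_1 - h_1(2M_1 + M_2)/6 = 1, c_1 = M_1/2 = 7/4, d_1 = (M_2 - M_1)/(6h_1) = -5/8. So S'(1) = 1.

1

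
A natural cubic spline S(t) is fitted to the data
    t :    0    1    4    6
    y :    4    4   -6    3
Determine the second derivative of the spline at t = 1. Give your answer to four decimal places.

-4.8028

Let M_i = S''(x_i). Step sizes h_i = 1, 3, 2; slopes of the chords Δ_i = (y_(i+1) - y_i)/h_i = 0, -10/3, 9/2.
  1·M_0 + 8·M_1 + 3·M_2 = 6(Δ_1 - Δ_0) = -20
  3·M_1 + 10·M_2 + 2·M_3 = 6(Δ_2 - Δ_1) = 47
Natural end conditions: M_0 = M_3 = 0.
Forward elimination and back-substitution give M_0 = 0, M_1 = -341/71, M_2 = 436/71, M_3 = 0.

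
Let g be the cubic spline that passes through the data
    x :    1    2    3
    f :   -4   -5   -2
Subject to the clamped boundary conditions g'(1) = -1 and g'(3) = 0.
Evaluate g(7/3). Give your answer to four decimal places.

Write σ_i for g''(x_i). With h_i = 1, 1 and divided differences Δ_i = -1, 3, the continuity of g' gives the tridiagonal system
  1·σ_0 + 4·σ_1 + 1·σ_2 = 6(Δ_1 - Δ_0) = 24
Clamped end conditions give two more equations: 2h_0·σ_0 + h_0·σ_1 = 6(Δ_0 - g'(1)) = 0 and h_1·σ_1 + 2h_1·σ_2 = 6(g'(3) - Δ_1) = -18.
Solving: σ_0 = -11/2, σ_1 = 11, σ_2 = -29/2.
On [2, 3], g(x) = -5 + 7/4·(x - 2) + 11/2·(x - 2)² - 17/4·(x - 2)³.
With (x - 2) = 1/3: g(7/3) = -107/27.

-3.9630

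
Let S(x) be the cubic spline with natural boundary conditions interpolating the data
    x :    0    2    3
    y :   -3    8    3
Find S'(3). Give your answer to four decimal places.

Write M_i for S''(x_i). With h_i = 2, 1 and divided differences Δ_i = 11/2, -5, the continuity of S' gives the tridiagonal system
  2·M_0 + 6·M_1 + 1·M_2 = 6(Δ_1 - Δ_0) = -63
Natural end conditions: M_0 = M_2 = 0.
Hence M_0 = 0, M_1 = -21/2, M_2 = 0.
On [2, 3], S'(x) = b_1 + 2c_1·(x - 2) + 3d_1·(x - 2)² with b_1 = Δ_1 - h_1(2M_1 + M_2)/6 = -3/2, c_1 = M_1/2 = -21/4, d_1 = (M_2 - M_1)/(6h_1) = 7/4. So S'(3) = -27/4.

-6.7500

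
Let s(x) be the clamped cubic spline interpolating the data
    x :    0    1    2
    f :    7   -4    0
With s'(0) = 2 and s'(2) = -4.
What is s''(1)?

51

Write M_i for s''(x_i). With h_i = 1, 1 and divided differences Δ_i = -11, 4, the continuity of s' gives the tridiagonal system
  1·M_0 + 4·M_1 + 1·M_2 = 6(Δ_1 - Δ_0) = 90
Clamped end conditions give two more equations: 2h_0·M_0 + h_0·M_1 = 6(Δ_0 - s'(0)) = -78 and h_1·M_1 + 2h_1·M_2 = 6(s'(2) - Δ_1) = -48.
Hence M_0 = -129/2, M_1 = 51, M_2 = -99/2.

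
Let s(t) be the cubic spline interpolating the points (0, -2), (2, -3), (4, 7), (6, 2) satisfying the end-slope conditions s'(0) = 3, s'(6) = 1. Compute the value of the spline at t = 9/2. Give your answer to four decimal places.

Let M_i = s''(x_i). Step sizes h_i = 2, 2, 2; slopes of the chords Δ_i = (y_(i+1) - y_i)/h_i = -1/2, 5, -5/2.
  2·M_0 + 8·M_1 + 2·M_2 = 6(Δ_1 - Δ_0) = 33
  2·M_1 + 8·M_2 + 2·M_3 = 6(Δ_2 - Δ_1) = -45
Clamped end conditions give two more equations: 2h_0·M_0 + h_0·M_1 = 6(Δ_0 - s'(0)) = -21 and h_2·M_2 + 2h_2·M_3 = 6(s'(6) - Δ_2) = 21.
Solving the tridiagonal system: M_0 = -148/15, M_1 = 277/30, M_2 = -317/30, M_3 = 158/15.
On [4, 6], s(t) = 7 + 31/30·(t - 4) - 317/60·(t - 4)² + 211/120·(t - 4)³.
With (t - 4) = 1/2: s(9/2) = 2053/320.

6.4156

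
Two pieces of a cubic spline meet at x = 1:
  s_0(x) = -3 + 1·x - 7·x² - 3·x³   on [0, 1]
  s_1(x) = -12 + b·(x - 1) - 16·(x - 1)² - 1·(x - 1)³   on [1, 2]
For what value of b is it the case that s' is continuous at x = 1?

s_0'(x) = 1 - 14·x - 9·x², so s_0'(1) = -22. On the right, s_1'(1) = b, so b = -22.

-22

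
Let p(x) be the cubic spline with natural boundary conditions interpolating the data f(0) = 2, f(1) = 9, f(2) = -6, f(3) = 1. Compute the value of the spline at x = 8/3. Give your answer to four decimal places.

Let σ_i = p''(x_i). Step sizes h_i = 1, 1, 1; slopes of the chords Δ_i = (y_(i+1) - y_i)/h_i = 7, -15, 7.
  1·σ_0 + 4·σ_1 + 1·σ_2 = 6(Δ_1 - Δ_0) = -132
  1·σ_1 + 4·σ_2 + 1·σ_3 = 6(Δ_2 - Δ_1) = 132
Natural end conditions: σ_0 = σ_3 = 0.
Forward elimination and back-substitution give σ_0 = 0, σ_1 = -44, σ_2 = 44, σ_3 = 0.
On [2, 3], p(x) = -6 - 23/3·(x - 2) + 22·(x - 2)² - 22/3·(x - 2)³.
With (x - 2) = 2/3: p(8/3) = -284/81.

-3.5062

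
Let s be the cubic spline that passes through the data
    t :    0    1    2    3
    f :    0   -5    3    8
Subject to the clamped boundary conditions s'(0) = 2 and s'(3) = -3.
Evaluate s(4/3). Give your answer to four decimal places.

-3.8593

Write M_i for s''(x_i). With h_i = 1, 1, 1 and divided differences Δ_i = -5, 8, 5, the continuity of s' gives the tridiagonal system
  1·M_0 + 4·M_1 + 1·M_2 = 6(Δ_1 - Δ_0) = 78
  1·M_1 + 4·M_2 + 1·M_3 = 6(Δ_2 - Δ_1) = -18
Clamped end conditions give two more equations: 2h_0·M_0 + h_0·M_1 = 6(Δ_0 - s'(0)) = -42 and h_2·M_2 + 2h_2·M_3 = 6(s'(3) - Δ_2) = -48.
Solving: M_0 = -542/15, M_1 = 454/15, M_2 = -104/15, M_3 = -308/15.
On [1, 2], s(t) = -5 - 14/15·(t - 1) + 227/15·(t - 1)² - 31/5·(t - 1)³.
With (t - 1) = 1/3: s(4/3) = -521/135.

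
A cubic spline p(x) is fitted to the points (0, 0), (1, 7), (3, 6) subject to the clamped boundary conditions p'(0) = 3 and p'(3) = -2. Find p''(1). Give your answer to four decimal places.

Let M_i = p''(x_i). Step sizes h_i = 1, 2; slopes of the chords Δ_i = (y_(i+1) - y_i)/h_i = 7, -1/2.
  1·M_0 + 6·M_1 + 2·M_2 = 6(Δ_1 - Δ_0) = -45
Clamped end conditions give two more equations: 2h_0·M_0 + h_0·M_1 = 6(Δ_0 - p'(0)) = 24 and h_1·M_1 + 2h_1·M_2 = 6(p'(3) - Δ_1) = -9.
Forward elimination and back-substitution give M_0 = 107/6, M_1 = -35/3, M_2 = 43/12.

-11.6667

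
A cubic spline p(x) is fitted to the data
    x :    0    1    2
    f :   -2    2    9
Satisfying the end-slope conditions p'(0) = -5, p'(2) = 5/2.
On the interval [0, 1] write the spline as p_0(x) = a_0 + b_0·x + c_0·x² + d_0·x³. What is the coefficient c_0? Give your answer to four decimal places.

13.1250

With M_i denoting the second derivative at x_i, h_i = 1, 1, and Δ_i = (y_(i+1) − y_i)/h_i = 4, 7:
  1·M_0 + 4·M_1 + 1·M_2 = 6(Δ_1 - Δ_0) = 18
Clamped end conditions give two more equations: 2h_0·M_0 + h_0·M_1 = 6(Δ_0 - p'(0)) = 54 and h_1·M_1 + 2h_1·M_2 = 6(p'(2) - Δ_1) = -27.
Hence M_0 = 105/4, M_1 = 3/2, M_2 = -57/4.
On [0, 1], with p_0(x) = a_0 + b_0·x + c_0·x² + d_0·x³: c_0 = M_0/2 = 105/8, d_0 = (M_1 - M_0)/(6h_0) = -33/8, b_0 = Δ_0 - h_0(2M_0 + M_1)/6 = -5.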